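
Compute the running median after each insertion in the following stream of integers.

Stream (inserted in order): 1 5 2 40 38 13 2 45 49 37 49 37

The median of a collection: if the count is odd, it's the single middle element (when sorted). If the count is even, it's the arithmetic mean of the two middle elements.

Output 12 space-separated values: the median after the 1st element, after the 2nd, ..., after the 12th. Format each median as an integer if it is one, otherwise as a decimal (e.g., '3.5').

Answer: 1 3 2 3.5 5 9 5 9 13 25 37 37

Derivation:
Step 1: insert 1 -> lo=[1] (size 1, max 1) hi=[] (size 0) -> median=1
Step 2: insert 5 -> lo=[1] (size 1, max 1) hi=[5] (size 1, min 5) -> median=3
Step 3: insert 2 -> lo=[1, 2] (size 2, max 2) hi=[5] (size 1, min 5) -> median=2
Step 4: insert 40 -> lo=[1, 2] (size 2, max 2) hi=[5, 40] (size 2, min 5) -> median=3.5
Step 5: insert 38 -> lo=[1, 2, 5] (size 3, max 5) hi=[38, 40] (size 2, min 38) -> median=5
Step 6: insert 13 -> lo=[1, 2, 5] (size 3, max 5) hi=[13, 38, 40] (size 3, min 13) -> median=9
Step 7: insert 2 -> lo=[1, 2, 2, 5] (size 4, max 5) hi=[13, 38, 40] (size 3, min 13) -> median=5
Step 8: insert 45 -> lo=[1, 2, 2, 5] (size 4, max 5) hi=[13, 38, 40, 45] (size 4, min 13) -> median=9
Step 9: insert 49 -> lo=[1, 2, 2, 5, 13] (size 5, max 13) hi=[38, 40, 45, 49] (size 4, min 38) -> median=13
Step 10: insert 37 -> lo=[1, 2, 2, 5, 13] (size 5, max 13) hi=[37, 38, 40, 45, 49] (size 5, min 37) -> median=25
Step 11: insert 49 -> lo=[1, 2, 2, 5, 13, 37] (size 6, max 37) hi=[38, 40, 45, 49, 49] (size 5, min 38) -> median=37
Step 12: insert 37 -> lo=[1, 2, 2, 5, 13, 37] (size 6, max 37) hi=[37, 38, 40, 45, 49, 49] (size 6, min 37) -> median=37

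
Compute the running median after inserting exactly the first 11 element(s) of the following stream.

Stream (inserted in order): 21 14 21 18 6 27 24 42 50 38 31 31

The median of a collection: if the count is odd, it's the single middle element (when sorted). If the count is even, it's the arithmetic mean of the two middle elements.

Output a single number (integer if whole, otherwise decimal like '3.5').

Answer: 24

Derivation:
Step 1: insert 21 -> lo=[21] (size 1, max 21) hi=[] (size 0) -> median=21
Step 2: insert 14 -> lo=[14] (size 1, max 14) hi=[21] (size 1, min 21) -> median=17.5
Step 3: insert 21 -> lo=[14, 21] (size 2, max 21) hi=[21] (size 1, min 21) -> median=21
Step 4: insert 18 -> lo=[14, 18] (size 2, max 18) hi=[21, 21] (size 2, min 21) -> median=19.5
Step 5: insert 6 -> lo=[6, 14, 18] (size 3, max 18) hi=[21, 21] (size 2, min 21) -> median=18
Step 6: insert 27 -> lo=[6, 14, 18] (size 3, max 18) hi=[21, 21, 27] (size 3, min 21) -> median=19.5
Step 7: insert 24 -> lo=[6, 14, 18, 21] (size 4, max 21) hi=[21, 24, 27] (size 3, min 21) -> median=21
Step 8: insert 42 -> lo=[6, 14, 18, 21] (size 4, max 21) hi=[21, 24, 27, 42] (size 4, min 21) -> median=21
Step 9: insert 50 -> lo=[6, 14, 18, 21, 21] (size 5, max 21) hi=[24, 27, 42, 50] (size 4, min 24) -> median=21
Step 10: insert 38 -> lo=[6, 14, 18, 21, 21] (size 5, max 21) hi=[24, 27, 38, 42, 50] (size 5, min 24) -> median=22.5
Step 11: insert 31 -> lo=[6, 14, 18, 21, 21, 24] (size 6, max 24) hi=[27, 31, 38, 42, 50] (size 5, min 27) -> median=24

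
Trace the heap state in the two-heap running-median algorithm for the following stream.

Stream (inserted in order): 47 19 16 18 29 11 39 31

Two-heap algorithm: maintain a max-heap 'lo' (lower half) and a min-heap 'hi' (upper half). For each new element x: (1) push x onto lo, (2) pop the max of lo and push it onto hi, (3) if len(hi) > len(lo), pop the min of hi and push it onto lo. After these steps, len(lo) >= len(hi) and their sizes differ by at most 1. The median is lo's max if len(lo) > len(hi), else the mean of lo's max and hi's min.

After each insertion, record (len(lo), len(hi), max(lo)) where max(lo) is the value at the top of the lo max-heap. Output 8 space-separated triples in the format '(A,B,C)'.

Step 1: insert 47 -> lo=[47] hi=[] -> (len(lo)=1, len(hi)=0, max(lo)=47)
Step 2: insert 19 -> lo=[19] hi=[47] -> (len(lo)=1, len(hi)=1, max(lo)=19)
Step 3: insert 16 -> lo=[16, 19] hi=[47] -> (len(lo)=2, len(hi)=1, max(lo)=19)
Step 4: insert 18 -> lo=[16, 18] hi=[19, 47] -> (len(lo)=2, len(hi)=2, max(lo)=18)
Step 5: insert 29 -> lo=[16, 18, 19] hi=[29, 47] -> (len(lo)=3, len(hi)=2, max(lo)=19)
Step 6: insert 11 -> lo=[11, 16, 18] hi=[19, 29, 47] -> (len(lo)=3, len(hi)=3, max(lo)=18)
Step 7: insert 39 -> lo=[11, 16, 18, 19] hi=[29, 39, 47] -> (len(lo)=4, len(hi)=3, max(lo)=19)
Step 8: insert 31 -> lo=[11, 16, 18, 19] hi=[29, 31, 39, 47] -> (len(lo)=4, len(hi)=4, max(lo)=19)

Answer: (1,0,47) (1,1,19) (2,1,19) (2,2,18) (3,2,19) (3,3,18) (4,3,19) (4,4,19)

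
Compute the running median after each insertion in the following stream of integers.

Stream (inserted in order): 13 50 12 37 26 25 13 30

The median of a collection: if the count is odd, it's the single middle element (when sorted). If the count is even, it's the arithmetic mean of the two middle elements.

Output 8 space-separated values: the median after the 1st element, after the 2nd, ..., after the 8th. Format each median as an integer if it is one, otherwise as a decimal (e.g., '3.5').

Step 1: insert 13 -> lo=[13] (size 1, max 13) hi=[] (size 0) -> median=13
Step 2: insert 50 -> lo=[13] (size 1, max 13) hi=[50] (size 1, min 50) -> median=31.5
Step 3: insert 12 -> lo=[12, 13] (size 2, max 13) hi=[50] (size 1, min 50) -> median=13
Step 4: insert 37 -> lo=[12, 13] (size 2, max 13) hi=[37, 50] (size 2, min 37) -> median=25
Step 5: insert 26 -> lo=[12, 13, 26] (size 3, max 26) hi=[37, 50] (size 2, min 37) -> median=26
Step 6: insert 25 -> lo=[12, 13, 25] (size 3, max 25) hi=[26, 37, 50] (size 3, min 26) -> median=25.5
Step 7: insert 13 -> lo=[12, 13, 13, 25] (size 4, max 25) hi=[26, 37, 50] (size 3, min 26) -> median=25
Step 8: insert 30 -> lo=[12, 13, 13, 25] (size 4, max 25) hi=[26, 30, 37, 50] (size 4, min 26) -> median=25.5

Answer: 13 31.5 13 25 26 25.5 25 25.5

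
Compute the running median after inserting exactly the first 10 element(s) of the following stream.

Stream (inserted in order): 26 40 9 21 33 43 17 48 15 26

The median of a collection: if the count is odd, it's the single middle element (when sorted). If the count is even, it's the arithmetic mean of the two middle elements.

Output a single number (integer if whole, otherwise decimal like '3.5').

Step 1: insert 26 -> lo=[26] (size 1, max 26) hi=[] (size 0) -> median=26
Step 2: insert 40 -> lo=[26] (size 1, max 26) hi=[40] (size 1, min 40) -> median=33
Step 3: insert 9 -> lo=[9, 26] (size 2, max 26) hi=[40] (size 1, min 40) -> median=26
Step 4: insert 21 -> lo=[9, 21] (size 2, max 21) hi=[26, 40] (size 2, min 26) -> median=23.5
Step 5: insert 33 -> lo=[9, 21, 26] (size 3, max 26) hi=[33, 40] (size 2, min 33) -> median=26
Step 6: insert 43 -> lo=[9, 21, 26] (size 3, max 26) hi=[33, 40, 43] (size 3, min 33) -> median=29.5
Step 7: insert 17 -> lo=[9, 17, 21, 26] (size 4, max 26) hi=[33, 40, 43] (size 3, min 33) -> median=26
Step 8: insert 48 -> lo=[9, 17, 21, 26] (size 4, max 26) hi=[33, 40, 43, 48] (size 4, min 33) -> median=29.5
Step 9: insert 15 -> lo=[9, 15, 17, 21, 26] (size 5, max 26) hi=[33, 40, 43, 48] (size 4, min 33) -> median=26
Step 10: insert 26 -> lo=[9, 15, 17, 21, 26] (size 5, max 26) hi=[26, 33, 40, 43, 48] (size 5, min 26) -> median=26

Answer: 26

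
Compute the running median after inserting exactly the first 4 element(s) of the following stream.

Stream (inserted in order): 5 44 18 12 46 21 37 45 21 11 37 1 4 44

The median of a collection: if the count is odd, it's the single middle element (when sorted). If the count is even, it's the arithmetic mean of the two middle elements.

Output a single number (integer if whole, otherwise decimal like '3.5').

Answer: 15

Derivation:
Step 1: insert 5 -> lo=[5] (size 1, max 5) hi=[] (size 0) -> median=5
Step 2: insert 44 -> lo=[5] (size 1, max 5) hi=[44] (size 1, min 44) -> median=24.5
Step 3: insert 18 -> lo=[5, 18] (size 2, max 18) hi=[44] (size 1, min 44) -> median=18
Step 4: insert 12 -> lo=[5, 12] (size 2, max 12) hi=[18, 44] (size 2, min 18) -> median=15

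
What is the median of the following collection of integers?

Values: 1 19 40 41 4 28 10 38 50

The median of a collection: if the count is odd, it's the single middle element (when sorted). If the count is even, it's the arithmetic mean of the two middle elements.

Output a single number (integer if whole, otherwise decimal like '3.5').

Step 1: insert 1 -> lo=[1] (size 1, max 1) hi=[] (size 0) -> median=1
Step 2: insert 19 -> lo=[1] (size 1, max 1) hi=[19] (size 1, min 19) -> median=10
Step 3: insert 40 -> lo=[1, 19] (size 2, max 19) hi=[40] (size 1, min 40) -> median=19
Step 4: insert 41 -> lo=[1, 19] (size 2, max 19) hi=[40, 41] (size 2, min 40) -> median=29.5
Step 5: insert 4 -> lo=[1, 4, 19] (size 3, max 19) hi=[40, 41] (size 2, min 40) -> median=19
Step 6: insert 28 -> lo=[1, 4, 19] (size 3, max 19) hi=[28, 40, 41] (size 3, min 28) -> median=23.5
Step 7: insert 10 -> lo=[1, 4, 10, 19] (size 4, max 19) hi=[28, 40, 41] (size 3, min 28) -> median=19
Step 8: insert 38 -> lo=[1, 4, 10, 19] (size 4, max 19) hi=[28, 38, 40, 41] (size 4, min 28) -> median=23.5
Step 9: insert 50 -> lo=[1, 4, 10, 19, 28] (size 5, max 28) hi=[38, 40, 41, 50] (size 4, min 38) -> median=28

Answer: 28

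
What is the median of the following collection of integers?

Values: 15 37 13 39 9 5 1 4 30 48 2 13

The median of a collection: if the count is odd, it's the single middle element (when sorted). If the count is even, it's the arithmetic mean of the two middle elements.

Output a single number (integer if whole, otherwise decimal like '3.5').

Answer: 13

Derivation:
Step 1: insert 15 -> lo=[15] (size 1, max 15) hi=[] (size 0) -> median=15
Step 2: insert 37 -> lo=[15] (size 1, max 15) hi=[37] (size 1, min 37) -> median=26
Step 3: insert 13 -> lo=[13, 15] (size 2, max 15) hi=[37] (size 1, min 37) -> median=15
Step 4: insert 39 -> lo=[13, 15] (size 2, max 15) hi=[37, 39] (size 2, min 37) -> median=26
Step 5: insert 9 -> lo=[9, 13, 15] (size 3, max 15) hi=[37, 39] (size 2, min 37) -> median=15
Step 6: insert 5 -> lo=[5, 9, 13] (size 3, max 13) hi=[15, 37, 39] (size 3, min 15) -> median=14
Step 7: insert 1 -> lo=[1, 5, 9, 13] (size 4, max 13) hi=[15, 37, 39] (size 3, min 15) -> median=13
Step 8: insert 4 -> lo=[1, 4, 5, 9] (size 4, max 9) hi=[13, 15, 37, 39] (size 4, min 13) -> median=11
Step 9: insert 30 -> lo=[1, 4, 5, 9, 13] (size 5, max 13) hi=[15, 30, 37, 39] (size 4, min 15) -> median=13
Step 10: insert 48 -> lo=[1, 4, 5, 9, 13] (size 5, max 13) hi=[15, 30, 37, 39, 48] (size 5, min 15) -> median=14
Step 11: insert 2 -> lo=[1, 2, 4, 5, 9, 13] (size 6, max 13) hi=[15, 30, 37, 39, 48] (size 5, min 15) -> median=13
Step 12: insert 13 -> lo=[1, 2, 4, 5, 9, 13] (size 6, max 13) hi=[13, 15, 30, 37, 39, 48] (size 6, min 13) -> median=13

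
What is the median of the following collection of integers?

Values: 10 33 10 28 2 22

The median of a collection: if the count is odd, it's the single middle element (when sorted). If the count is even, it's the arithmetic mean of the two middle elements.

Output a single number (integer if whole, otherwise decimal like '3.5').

Step 1: insert 10 -> lo=[10] (size 1, max 10) hi=[] (size 0) -> median=10
Step 2: insert 33 -> lo=[10] (size 1, max 10) hi=[33] (size 1, min 33) -> median=21.5
Step 3: insert 10 -> lo=[10, 10] (size 2, max 10) hi=[33] (size 1, min 33) -> median=10
Step 4: insert 28 -> lo=[10, 10] (size 2, max 10) hi=[28, 33] (size 2, min 28) -> median=19
Step 5: insert 2 -> lo=[2, 10, 10] (size 3, max 10) hi=[28, 33] (size 2, min 28) -> median=10
Step 6: insert 22 -> lo=[2, 10, 10] (size 3, max 10) hi=[22, 28, 33] (size 3, min 22) -> median=16

Answer: 16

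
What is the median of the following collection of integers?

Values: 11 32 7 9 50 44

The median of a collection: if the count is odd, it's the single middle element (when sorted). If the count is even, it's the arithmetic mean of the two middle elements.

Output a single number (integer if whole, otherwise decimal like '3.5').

Answer: 21.5

Derivation:
Step 1: insert 11 -> lo=[11] (size 1, max 11) hi=[] (size 0) -> median=11
Step 2: insert 32 -> lo=[11] (size 1, max 11) hi=[32] (size 1, min 32) -> median=21.5
Step 3: insert 7 -> lo=[7, 11] (size 2, max 11) hi=[32] (size 1, min 32) -> median=11
Step 4: insert 9 -> lo=[7, 9] (size 2, max 9) hi=[11, 32] (size 2, min 11) -> median=10
Step 5: insert 50 -> lo=[7, 9, 11] (size 3, max 11) hi=[32, 50] (size 2, min 32) -> median=11
Step 6: insert 44 -> lo=[7, 9, 11] (size 3, max 11) hi=[32, 44, 50] (size 3, min 32) -> median=21.5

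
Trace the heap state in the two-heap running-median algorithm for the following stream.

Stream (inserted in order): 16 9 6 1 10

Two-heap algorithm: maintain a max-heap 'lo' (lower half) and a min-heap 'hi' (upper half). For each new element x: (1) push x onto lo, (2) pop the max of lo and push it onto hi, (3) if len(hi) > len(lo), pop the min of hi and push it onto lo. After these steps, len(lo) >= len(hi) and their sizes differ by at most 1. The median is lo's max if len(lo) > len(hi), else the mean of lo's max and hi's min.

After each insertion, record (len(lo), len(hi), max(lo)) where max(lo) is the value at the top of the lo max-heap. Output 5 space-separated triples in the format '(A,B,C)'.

Step 1: insert 16 -> lo=[16] hi=[] -> (len(lo)=1, len(hi)=0, max(lo)=16)
Step 2: insert 9 -> lo=[9] hi=[16] -> (len(lo)=1, len(hi)=1, max(lo)=9)
Step 3: insert 6 -> lo=[6, 9] hi=[16] -> (len(lo)=2, len(hi)=1, max(lo)=9)
Step 4: insert 1 -> lo=[1, 6] hi=[9, 16] -> (len(lo)=2, len(hi)=2, max(lo)=6)
Step 5: insert 10 -> lo=[1, 6, 9] hi=[10, 16] -> (len(lo)=3, len(hi)=2, max(lo)=9)

Answer: (1,0,16) (1,1,9) (2,1,9) (2,2,6) (3,2,9)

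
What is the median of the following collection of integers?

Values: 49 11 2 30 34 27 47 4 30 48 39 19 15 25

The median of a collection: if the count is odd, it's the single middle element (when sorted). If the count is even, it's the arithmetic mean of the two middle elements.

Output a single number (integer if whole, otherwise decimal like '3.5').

Answer: 28.5

Derivation:
Step 1: insert 49 -> lo=[49] (size 1, max 49) hi=[] (size 0) -> median=49
Step 2: insert 11 -> lo=[11] (size 1, max 11) hi=[49] (size 1, min 49) -> median=30
Step 3: insert 2 -> lo=[2, 11] (size 2, max 11) hi=[49] (size 1, min 49) -> median=11
Step 4: insert 30 -> lo=[2, 11] (size 2, max 11) hi=[30, 49] (size 2, min 30) -> median=20.5
Step 5: insert 34 -> lo=[2, 11, 30] (size 3, max 30) hi=[34, 49] (size 2, min 34) -> median=30
Step 6: insert 27 -> lo=[2, 11, 27] (size 3, max 27) hi=[30, 34, 49] (size 3, min 30) -> median=28.5
Step 7: insert 47 -> lo=[2, 11, 27, 30] (size 4, max 30) hi=[34, 47, 49] (size 3, min 34) -> median=30
Step 8: insert 4 -> lo=[2, 4, 11, 27] (size 4, max 27) hi=[30, 34, 47, 49] (size 4, min 30) -> median=28.5
Step 9: insert 30 -> lo=[2, 4, 11, 27, 30] (size 5, max 30) hi=[30, 34, 47, 49] (size 4, min 30) -> median=30
Step 10: insert 48 -> lo=[2, 4, 11, 27, 30] (size 5, max 30) hi=[30, 34, 47, 48, 49] (size 5, min 30) -> median=30
Step 11: insert 39 -> lo=[2, 4, 11, 27, 30, 30] (size 6, max 30) hi=[34, 39, 47, 48, 49] (size 5, min 34) -> median=30
Step 12: insert 19 -> lo=[2, 4, 11, 19, 27, 30] (size 6, max 30) hi=[30, 34, 39, 47, 48, 49] (size 6, min 30) -> median=30
Step 13: insert 15 -> lo=[2, 4, 11, 15, 19, 27, 30] (size 7, max 30) hi=[30, 34, 39, 47, 48, 49] (size 6, min 30) -> median=30
Step 14: insert 25 -> lo=[2, 4, 11, 15, 19, 25, 27] (size 7, max 27) hi=[30, 30, 34, 39, 47, 48, 49] (size 7, min 30) -> median=28.5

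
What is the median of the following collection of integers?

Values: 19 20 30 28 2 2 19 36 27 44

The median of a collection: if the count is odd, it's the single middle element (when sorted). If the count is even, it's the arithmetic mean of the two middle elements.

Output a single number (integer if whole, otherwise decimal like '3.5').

Answer: 23.5

Derivation:
Step 1: insert 19 -> lo=[19] (size 1, max 19) hi=[] (size 0) -> median=19
Step 2: insert 20 -> lo=[19] (size 1, max 19) hi=[20] (size 1, min 20) -> median=19.5
Step 3: insert 30 -> lo=[19, 20] (size 2, max 20) hi=[30] (size 1, min 30) -> median=20
Step 4: insert 28 -> lo=[19, 20] (size 2, max 20) hi=[28, 30] (size 2, min 28) -> median=24
Step 5: insert 2 -> lo=[2, 19, 20] (size 3, max 20) hi=[28, 30] (size 2, min 28) -> median=20
Step 6: insert 2 -> lo=[2, 2, 19] (size 3, max 19) hi=[20, 28, 30] (size 3, min 20) -> median=19.5
Step 7: insert 19 -> lo=[2, 2, 19, 19] (size 4, max 19) hi=[20, 28, 30] (size 3, min 20) -> median=19
Step 8: insert 36 -> lo=[2, 2, 19, 19] (size 4, max 19) hi=[20, 28, 30, 36] (size 4, min 20) -> median=19.5
Step 9: insert 27 -> lo=[2, 2, 19, 19, 20] (size 5, max 20) hi=[27, 28, 30, 36] (size 4, min 27) -> median=20
Step 10: insert 44 -> lo=[2, 2, 19, 19, 20] (size 5, max 20) hi=[27, 28, 30, 36, 44] (size 5, min 27) -> median=23.5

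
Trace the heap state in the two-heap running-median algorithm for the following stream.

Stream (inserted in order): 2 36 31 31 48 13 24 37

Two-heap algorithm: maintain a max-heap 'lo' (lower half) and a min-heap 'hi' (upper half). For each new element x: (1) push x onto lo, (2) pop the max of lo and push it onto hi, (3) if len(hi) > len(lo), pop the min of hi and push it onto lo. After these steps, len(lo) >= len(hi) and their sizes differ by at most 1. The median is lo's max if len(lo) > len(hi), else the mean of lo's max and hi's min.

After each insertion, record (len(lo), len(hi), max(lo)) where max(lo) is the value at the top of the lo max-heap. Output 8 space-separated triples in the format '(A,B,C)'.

Step 1: insert 2 -> lo=[2] hi=[] -> (len(lo)=1, len(hi)=0, max(lo)=2)
Step 2: insert 36 -> lo=[2] hi=[36] -> (len(lo)=1, len(hi)=1, max(lo)=2)
Step 3: insert 31 -> lo=[2, 31] hi=[36] -> (len(lo)=2, len(hi)=1, max(lo)=31)
Step 4: insert 31 -> lo=[2, 31] hi=[31, 36] -> (len(lo)=2, len(hi)=2, max(lo)=31)
Step 5: insert 48 -> lo=[2, 31, 31] hi=[36, 48] -> (len(lo)=3, len(hi)=2, max(lo)=31)
Step 6: insert 13 -> lo=[2, 13, 31] hi=[31, 36, 48] -> (len(lo)=3, len(hi)=3, max(lo)=31)
Step 7: insert 24 -> lo=[2, 13, 24, 31] hi=[31, 36, 48] -> (len(lo)=4, len(hi)=3, max(lo)=31)
Step 8: insert 37 -> lo=[2, 13, 24, 31] hi=[31, 36, 37, 48] -> (len(lo)=4, len(hi)=4, max(lo)=31)

Answer: (1,0,2) (1,1,2) (2,1,31) (2,2,31) (3,2,31) (3,3,31) (4,3,31) (4,4,31)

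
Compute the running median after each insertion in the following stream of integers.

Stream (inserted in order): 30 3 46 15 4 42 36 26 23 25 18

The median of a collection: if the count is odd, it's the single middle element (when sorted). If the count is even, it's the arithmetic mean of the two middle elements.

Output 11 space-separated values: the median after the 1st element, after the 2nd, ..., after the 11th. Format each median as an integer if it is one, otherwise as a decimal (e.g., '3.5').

Step 1: insert 30 -> lo=[30] (size 1, max 30) hi=[] (size 0) -> median=30
Step 2: insert 3 -> lo=[3] (size 1, max 3) hi=[30] (size 1, min 30) -> median=16.5
Step 3: insert 46 -> lo=[3, 30] (size 2, max 30) hi=[46] (size 1, min 46) -> median=30
Step 4: insert 15 -> lo=[3, 15] (size 2, max 15) hi=[30, 46] (size 2, min 30) -> median=22.5
Step 5: insert 4 -> lo=[3, 4, 15] (size 3, max 15) hi=[30, 46] (size 2, min 30) -> median=15
Step 6: insert 42 -> lo=[3, 4, 15] (size 3, max 15) hi=[30, 42, 46] (size 3, min 30) -> median=22.5
Step 7: insert 36 -> lo=[3, 4, 15, 30] (size 4, max 30) hi=[36, 42, 46] (size 3, min 36) -> median=30
Step 8: insert 26 -> lo=[3, 4, 15, 26] (size 4, max 26) hi=[30, 36, 42, 46] (size 4, min 30) -> median=28
Step 9: insert 23 -> lo=[3, 4, 15, 23, 26] (size 5, max 26) hi=[30, 36, 42, 46] (size 4, min 30) -> median=26
Step 10: insert 25 -> lo=[3, 4, 15, 23, 25] (size 5, max 25) hi=[26, 30, 36, 42, 46] (size 5, min 26) -> median=25.5
Step 11: insert 18 -> lo=[3, 4, 15, 18, 23, 25] (size 6, max 25) hi=[26, 30, 36, 42, 46] (size 5, min 26) -> median=25

Answer: 30 16.5 30 22.5 15 22.5 30 28 26 25.5 25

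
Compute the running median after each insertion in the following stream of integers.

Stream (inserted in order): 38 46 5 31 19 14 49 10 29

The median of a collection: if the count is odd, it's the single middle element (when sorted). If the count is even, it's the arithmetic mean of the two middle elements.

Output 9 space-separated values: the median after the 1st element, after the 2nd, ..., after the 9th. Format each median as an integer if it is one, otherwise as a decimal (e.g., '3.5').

Step 1: insert 38 -> lo=[38] (size 1, max 38) hi=[] (size 0) -> median=38
Step 2: insert 46 -> lo=[38] (size 1, max 38) hi=[46] (size 1, min 46) -> median=42
Step 3: insert 5 -> lo=[5, 38] (size 2, max 38) hi=[46] (size 1, min 46) -> median=38
Step 4: insert 31 -> lo=[5, 31] (size 2, max 31) hi=[38, 46] (size 2, min 38) -> median=34.5
Step 5: insert 19 -> lo=[5, 19, 31] (size 3, max 31) hi=[38, 46] (size 2, min 38) -> median=31
Step 6: insert 14 -> lo=[5, 14, 19] (size 3, max 19) hi=[31, 38, 46] (size 3, min 31) -> median=25
Step 7: insert 49 -> lo=[5, 14, 19, 31] (size 4, max 31) hi=[38, 46, 49] (size 3, min 38) -> median=31
Step 8: insert 10 -> lo=[5, 10, 14, 19] (size 4, max 19) hi=[31, 38, 46, 49] (size 4, min 31) -> median=25
Step 9: insert 29 -> lo=[5, 10, 14, 19, 29] (size 5, max 29) hi=[31, 38, 46, 49] (size 4, min 31) -> median=29

Answer: 38 42 38 34.5 31 25 31 25 29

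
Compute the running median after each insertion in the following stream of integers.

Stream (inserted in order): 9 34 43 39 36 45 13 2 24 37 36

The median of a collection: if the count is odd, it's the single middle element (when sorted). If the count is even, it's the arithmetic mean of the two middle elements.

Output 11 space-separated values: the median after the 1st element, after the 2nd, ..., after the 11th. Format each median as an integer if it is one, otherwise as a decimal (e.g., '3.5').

Step 1: insert 9 -> lo=[9] (size 1, max 9) hi=[] (size 0) -> median=9
Step 2: insert 34 -> lo=[9] (size 1, max 9) hi=[34] (size 1, min 34) -> median=21.5
Step 3: insert 43 -> lo=[9, 34] (size 2, max 34) hi=[43] (size 1, min 43) -> median=34
Step 4: insert 39 -> lo=[9, 34] (size 2, max 34) hi=[39, 43] (size 2, min 39) -> median=36.5
Step 5: insert 36 -> lo=[9, 34, 36] (size 3, max 36) hi=[39, 43] (size 2, min 39) -> median=36
Step 6: insert 45 -> lo=[9, 34, 36] (size 3, max 36) hi=[39, 43, 45] (size 3, min 39) -> median=37.5
Step 7: insert 13 -> lo=[9, 13, 34, 36] (size 4, max 36) hi=[39, 43, 45] (size 3, min 39) -> median=36
Step 8: insert 2 -> lo=[2, 9, 13, 34] (size 4, max 34) hi=[36, 39, 43, 45] (size 4, min 36) -> median=35
Step 9: insert 24 -> lo=[2, 9, 13, 24, 34] (size 5, max 34) hi=[36, 39, 43, 45] (size 4, min 36) -> median=34
Step 10: insert 37 -> lo=[2, 9, 13, 24, 34] (size 5, max 34) hi=[36, 37, 39, 43, 45] (size 5, min 36) -> median=35
Step 11: insert 36 -> lo=[2, 9, 13, 24, 34, 36] (size 6, max 36) hi=[36, 37, 39, 43, 45] (size 5, min 36) -> median=36

Answer: 9 21.5 34 36.5 36 37.5 36 35 34 35 36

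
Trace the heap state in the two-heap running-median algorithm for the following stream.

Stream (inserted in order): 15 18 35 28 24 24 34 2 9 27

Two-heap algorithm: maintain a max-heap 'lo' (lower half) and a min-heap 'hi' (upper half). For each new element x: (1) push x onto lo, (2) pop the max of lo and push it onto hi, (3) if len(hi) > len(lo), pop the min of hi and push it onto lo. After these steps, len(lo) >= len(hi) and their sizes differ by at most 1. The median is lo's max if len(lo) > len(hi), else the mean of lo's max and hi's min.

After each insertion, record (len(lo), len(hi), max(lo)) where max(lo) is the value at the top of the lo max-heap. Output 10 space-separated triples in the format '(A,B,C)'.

Step 1: insert 15 -> lo=[15] hi=[] -> (len(lo)=1, len(hi)=0, max(lo)=15)
Step 2: insert 18 -> lo=[15] hi=[18] -> (len(lo)=1, len(hi)=1, max(lo)=15)
Step 3: insert 35 -> lo=[15, 18] hi=[35] -> (len(lo)=2, len(hi)=1, max(lo)=18)
Step 4: insert 28 -> lo=[15, 18] hi=[28, 35] -> (len(lo)=2, len(hi)=2, max(lo)=18)
Step 5: insert 24 -> lo=[15, 18, 24] hi=[28, 35] -> (len(lo)=3, len(hi)=2, max(lo)=24)
Step 6: insert 24 -> lo=[15, 18, 24] hi=[24, 28, 35] -> (len(lo)=3, len(hi)=3, max(lo)=24)
Step 7: insert 34 -> lo=[15, 18, 24, 24] hi=[28, 34, 35] -> (len(lo)=4, len(hi)=3, max(lo)=24)
Step 8: insert 2 -> lo=[2, 15, 18, 24] hi=[24, 28, 34, 35] -> (len(lo)=4, len(hi)=4, max(lo)=24)
Step 9: insert 9 -> lo=[2, 9, 15, 18, 24] hi=[24, 28, 34, 35] -> (len(lo)=5, len(hi)=4, max(lo)=24)
Step 10: insert 27 -> lo=[2, 9, 15, 18, 24] hi=[24, 27, 28, 34, 35] -> (len(lo)=5, len(hi)=5, max(lo)=24)

Answer: (1,0,15) (1,1,15) (2,1,18) (2,2,18) (3,2,24) (3,3,24) (4,3,24) (4,4,24) (5,4,24) (5,5,24)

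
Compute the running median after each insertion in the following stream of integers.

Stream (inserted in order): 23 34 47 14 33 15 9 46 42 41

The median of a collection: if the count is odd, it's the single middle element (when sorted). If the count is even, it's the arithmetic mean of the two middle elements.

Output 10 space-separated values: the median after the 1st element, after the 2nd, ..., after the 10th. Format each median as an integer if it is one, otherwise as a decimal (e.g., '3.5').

Step 1: insert 23 -> lo=[23] (size 1, max 23) hi=[] (size 0) -> median=23
Step 2: insert 34 -> lo=[23] (size 1, max 23) hi=[34] (size 1, min 34) -> median=28.5
Step 3: insert 47 -> lo=[23, 34] (size 2, max 34) hi=[47] (size 1, min 47) -> median=34
Step 4: insert 14 -> lo=[14, 23] (size 2, max 23) hi=[34, 47] (size 2, min 34) -> median=28.5
Step 5: insert 33 -> lo=[14, 23, 33] (size 3, max 33) hi=[34, 47] (size 2, min 34) -> median=33
Step 6: insert 15 -> lo=[14, 15, 23] (size 3, max 23) hi=[33, 34, 47] (size 3, min 33) -> median=28
Step 7: insert 9 -> lo=[9, 14, 15, 23] (size 4, max 23) hi=[33, 34, 47] (size 3, min 33) -> median=23
Step 8: insert 46 -> lo=[9, 14, 15, 23] (size 4, max 23) hi=[33, 34, 46, 47] (size 4, min 33) -> median=28
Step 9: insert 42 -> lo=[9, 14, 15, 23, 33] (size 5, max 33) hi=[34, 42, 46, 47] (size 4, min 34) -> median=33
Step 10: insert 41 -> lo=[9, 14, 15, 23, 33] (size 5, max 33) hi=[34, 41, 42, 46, 47] (size 5, min 34) -> median=33.5

Answer: 23 28.5 34 28.5 33 28 23 28 33 33.5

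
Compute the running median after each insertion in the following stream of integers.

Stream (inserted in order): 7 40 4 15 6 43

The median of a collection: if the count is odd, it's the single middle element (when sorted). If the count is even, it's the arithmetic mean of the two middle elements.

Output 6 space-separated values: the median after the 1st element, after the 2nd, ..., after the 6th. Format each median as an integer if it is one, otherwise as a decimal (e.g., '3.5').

Answer: 7 23.5 7 11 7 11

Derivation:
Step 1: insert 7 -> lo=[7] (size 1, max 7) hi=[] (size 0) -> median=7
Step 2: insert 40 -> lo=[7] (size 1, max 7) hi=[40] (size 1, min 40) -> median=23.5
Step 3: insert 4 -> lo=[4, 7] (size 2, max 7) hi=[40] (size 1, min 40) -> median=7
Step 4: insert 15 -> lo=[4, 7] (size 2, max 7) hi=[15, 40] (size 2, min 15) -> median=11
Step 5: insert 6 -> lo=[4, 6, 7] (size 3, max 7) hi=[15, 40] (size 2, min 15) -> median=7
Step 6: insert 43 -> lo=[4, 6, 7] (size 3, max 7) hi=[15, 40, 43] (size 3, min 15) -> median=11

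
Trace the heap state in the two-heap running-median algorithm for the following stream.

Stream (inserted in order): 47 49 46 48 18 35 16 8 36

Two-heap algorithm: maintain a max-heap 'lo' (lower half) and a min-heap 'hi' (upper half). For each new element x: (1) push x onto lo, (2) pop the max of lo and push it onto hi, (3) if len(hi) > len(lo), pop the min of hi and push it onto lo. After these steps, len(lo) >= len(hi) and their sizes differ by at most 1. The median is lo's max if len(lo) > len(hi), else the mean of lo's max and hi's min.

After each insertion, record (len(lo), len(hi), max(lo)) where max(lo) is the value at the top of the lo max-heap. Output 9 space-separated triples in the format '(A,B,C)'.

Step 1: insert 47 -> lo=[47] hi=[] -> (len(lo)=1, len(hi)=0, max(lo)=47)
Step 2: insert 49 -> lo=[47] hi=[49] -> (len(lo)=1, len(hi)=1, max(lo)=47)
Step 3: insert 46 -> lo=[46, 47] hi=[49] -> (len(lo)=2, len(hi)=1, max(lo)=47)
Step 4: insert 48 -> lo=[46, 47] hi=[48, 49] -> (len(lo)=2, len(hi)=2, max(lo)=47)
Step 5: insert 18 -> lo=[18, 46, 47] hi=[48, 49] -> (len(lo)=3, len(hi)=2, max(lo)=47)
Step 6: insert 35 -> lo=[18, 35, 46] hi=[47, 48, 49] -> (len(lo)=3, len(hi)=3, max(lo)=46)
Step 7: insert 16 -> lo=[16, 18, 35, 46] hi=[47, 48, 49] -> (len(lo)=4, len(hi)=3, max(lo)=46)
Step 8: insert 8 -> lo=[8, 16, 18, 35] hi=[46, 47, 48, 49] -> (len(lo)=4, len(hi)=4, max(lo)=35)
Step 9: insert 36 -> lo=[8, 16, 18, 35, 36] hi=[46, 47, 48, 49] -> (len(lo)=5, len(hi)=4, max(lo)=36)

Answer: (1,0,47) (1,1,47) (2,1,47) (2,2,47) (3,2,47) (3,3,46) (4,3,46) (4,4,35) (5,4,36)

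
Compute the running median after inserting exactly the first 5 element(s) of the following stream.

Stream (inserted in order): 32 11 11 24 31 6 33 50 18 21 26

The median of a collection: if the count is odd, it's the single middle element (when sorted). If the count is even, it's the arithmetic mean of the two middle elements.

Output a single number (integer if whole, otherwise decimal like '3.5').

Step 1: insert 32 -> lo=[32] (size 1, max 32) hi=[] (size 0) -> median=32
Step 2: insert 11 -> lo=[11] (size 1, max 11) hi=[32] (size 1, min 32) -> median=21.5
Step 3: insert 11 -> lo=[11, 11] (size 2, max 11) hi=[32] (size 1, min 32) -> median=11
Step 4: insert 24 -> lo=[11, 11] (size 2, max 11) hi=[24, 32] (size 2, min 24) -> median=17.5
Step 5: insert 31 -> lo=[11, 11, 24] (size 3, max 24) hi=[31, 32] (size 2, min 31) -> median=24

Answer: 24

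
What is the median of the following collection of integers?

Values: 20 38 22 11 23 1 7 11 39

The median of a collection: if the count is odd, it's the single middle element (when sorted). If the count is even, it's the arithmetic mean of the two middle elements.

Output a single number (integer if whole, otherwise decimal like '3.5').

Step 1: insert 20 -> lo=[20] (size 1, max 20) hi=[] (size 0) -> median=20
Step 2: insert 38 -> lo=[20] (size 1, max 20) hi=[38] (size 1, min 38) -> median=29
Step 3: insert 22 -> lo=[20, 22] (size 2, max 22) hi=[38] (size 1, min 38) -> median=22
Step 4: insert 11 -> lo=[11, 20] (size 2, max 20) hi=[22, 38] (size 2, min 22) -> median=21
Step 5: insert 23 -> lo=[11, 20, 22] (size 3, max 22) hi=[23, 38] (size 2, min 23) -> median=22
Step 6: insert 1 -> lo=[1, 11, 20] (size 3, max 20) hi=[22, 23, 38] (size 3, min 22) -> median=21
Step 7: insert 7 -> lo=[1, 7, 11, 20] (size 4, max 20) hi=[22, 23, 38] (size 3, min 22) -> median=20
Step 8: insert 11 -> lo=[1, 7, 11, 11] (size 4, max 11) hi=[20, 22, 23, 38] (size 4, min 20) -> median=15.5
Step 9: insert 39 -> lo=[1, 7, 11, 11, 20] (size 5, max 20) hi=[22, 23, 38, 39] (size 4, min 22) -> median=20

Answer: 20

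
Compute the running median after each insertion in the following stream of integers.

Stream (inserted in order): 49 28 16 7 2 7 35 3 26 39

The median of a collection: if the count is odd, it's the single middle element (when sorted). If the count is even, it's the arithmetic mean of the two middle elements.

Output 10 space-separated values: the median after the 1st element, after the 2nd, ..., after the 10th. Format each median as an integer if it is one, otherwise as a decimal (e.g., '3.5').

Answer: 49 38.5 28 22 16 11.5 16 11.5 16 21

Derivation:
Step 1: insert 49 -> lo=[49] (size 1, max 49) hi=[] (size 0) -> median=49
Step 2: insert 28 -> lo=[28] (size 1, max 28) hi=[49] (size 1, min 49) -> median=38.5
Step 3: insert 16 -> lo=[16, 28] (size 2, max 28) hi=[49] (size 1, min 49) -> median=28
Step 4: insert 7 -> lo=[7, 16] (size 2, max 16) hi=[28, 49] (size 2, min 28) -> median=22
Step 5: insert 2 -> lo=[2, 7, 16] (size 3, max 16) hi=[28, 49] (size 2, min 28) -> median=16
Step 6: insert 7 -> lo=[2, 7, 7] (size 3, max 7) hi=[16, 28, 49] (size 3, min 16) -> median=11.5
Step 7: insert 35 -> lo=[2, 7, 7, 16] (size 4, max 16) hi=[28, 35, 49] (size 3, min 28) -> median=16
Step 8: insert 3 -> lo=[2, 3, 7, 7] (size 4, max 7) hi=[16, 28, 35, 49] (size 4, min 16) -> median=11.5
Step 9: insert 26 -> lo=[2, 3, 7, 7, 16] (size 5, max 16) hi=[26, 28, 35, 49] (size 4, min 26) -> median=16
Step 10: insert 39 -> lo=[2, 3, 7, 7, 16] (size 5, max 16) hi=[26, 28, 35, 39, 49] (size 5, min 26) -> median=21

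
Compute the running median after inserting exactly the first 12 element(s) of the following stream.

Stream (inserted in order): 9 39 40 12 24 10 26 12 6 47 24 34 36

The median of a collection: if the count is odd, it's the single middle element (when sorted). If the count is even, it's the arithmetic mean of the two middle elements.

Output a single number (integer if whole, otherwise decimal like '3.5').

Step 1: insert 9 -> lo=[9] (size 1, max 9) hi=[] (size 0) -> median=9
Step 2: insert 39 -> lo=[9] (size 1, max 9) hi=[39] (size 1, min 39) -> median=24
Step 3: insert 40 -> lo=[9, 39] (size 2, max 39) hi=[40] (size 1, min 40) -> median=39
Step 4: insert 12 -> lo=[9, 12] (size 2, max 12) hi=[39, 40] (size 2, min 39) -> median=25.5
Step 5: insert 24 -> lo=[9, 12, 24] (size 3, max 24) hi=[39, 40] (size 2, min 39) -> median=24
Step 6: insert 10 -> lo=[9, 10, 12] (size 3, max 12) hi=[24, 39, 40] (size 3, min 24) -> median=18
Step 7: insert 26 -> lo=[9, 10, 12, 24] (size 4, max 24) hi=[26, 39, 40] (size 3, min 26) -> median=24
Step 8: insert 12 -> lo=[9, 10, 12, 12] (size 4, max 12) hi=[24, 26, 39, 40] (size 4, min 24) -> median=18
Step 9: insert 6 -> lo=[6, 9, 10, 12, 12] (size 5, max 12) hi=[24, 26, 39, 40] (size 4, min 24) -> median=12
Step 10: insert 47 -> lo=[6, 9, 10, 12, 12] (size 5, max 12) hi=[24, 26, 39, 40, 47] (size 5, min 24) -> median=18
Step 11: insert 24 -> lo=[6, 9, 10, 12, 12, 24] (size 6, max 24) hi=[24, 26, 39, 40, 47] (size 5, min 24) -> median=24
Step 12: insert 34 -> lo=[6, 9, 10, 12, 12, 24] (size 6, max 24) hi=[24, 26, 34, 39, 40, 47] (size 6, min 24) -> median=24

Answer: 24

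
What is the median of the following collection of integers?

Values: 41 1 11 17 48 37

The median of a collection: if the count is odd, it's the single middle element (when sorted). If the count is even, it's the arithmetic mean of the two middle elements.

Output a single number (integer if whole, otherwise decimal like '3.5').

Answer: 27

Derivation:
Step 1: insert 41 -> lo=[41] (size 1, max 41) hi=[] (size 0) -> median=41
Step 2: insert 1 -> lo=[1] (size 1, max 1) hi=[41] (size 1, min 41) -> median=21
Step 3: insert 11 -> lo=[1, 11] (size 2, max 11) hi=[41] (size 1, min 41) -> median=11
Step 4: insert 17 -> lo=[1, 11] (size 2, max 11) hi=[17, 41] (size 2, min 17) -> median=14
Step 5: insert 48 -> lo=[1, 11, 17] (size 3, max 17) hi=[41, 48] (size 2, min 41) -> median=17
Step 6: insert 37 -> lo=[1, 11, 17] (size 3, max 17) hi=[37, 41, 48] (size 3, min 37) -> median=27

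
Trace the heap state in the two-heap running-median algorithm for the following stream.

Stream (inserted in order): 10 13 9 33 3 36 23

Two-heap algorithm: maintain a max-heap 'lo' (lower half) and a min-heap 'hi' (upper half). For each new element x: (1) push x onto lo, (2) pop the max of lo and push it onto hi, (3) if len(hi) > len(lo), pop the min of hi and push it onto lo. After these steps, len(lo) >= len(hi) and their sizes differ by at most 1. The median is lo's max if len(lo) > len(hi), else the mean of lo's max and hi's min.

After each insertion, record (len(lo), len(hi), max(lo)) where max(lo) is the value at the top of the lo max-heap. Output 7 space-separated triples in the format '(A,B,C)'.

Step 1: insert 10 -> lo=[10] hi=[] -> (len(lo)=1, len(hi)=0, max(lo)=10)
Step 2: insert 13 -> lo=[10] hi=[13] -> (len(lo)=1, len(hi)=1, max(lo)=10)
Step 3: insert 9 -> lo=[9, 10] hi=[13] -> (len(lo)=2, len(hi)=1, max(lo)=10)
Step 4: insert 33 -> lo=[9, 10] hi=[13, 33] -> (len(lo)=2, len(hi)=2, max(lo)=10)
Step 5: insert 3 -> lo=[3, 9, 10] hi=[13, 33] -> (len(lo)=3, len(hi)=2, max(lo)=10)
Step 6: insert 36 -> lo=[3, 9, 10] hi=[13, 33, 36] -> (len(lo)=3, len(hi)=3, max(lo)=10)
Step 7: insert 23 -> lo=[3, 9, 10, 13] hi=[23, 33, 36] -> (len(lo)=4, len(hi)=3, max(lo)=13)

Answer: (1,0,10) (1,1,10) (2,1,10) (2,2,10) (3,2,10) (3,3,10) (4,3,13)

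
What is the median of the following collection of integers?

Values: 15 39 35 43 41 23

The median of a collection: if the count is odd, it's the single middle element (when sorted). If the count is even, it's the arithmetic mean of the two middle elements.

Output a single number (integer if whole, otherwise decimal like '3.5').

Step 1: insert 15 -> lo=[15] (size 1, max 15) hi=[] (size 0) -> median=15
Step 2: insert 39 -> lo=[15] (size 1, max 15) hi=[39] (size 1, min 39) -> median=27
Step 3: insert 35 -> lo=[15, 35] (size 2, max 35) hi=[39] (size 1, min 39) -> median=35
Step 4: insert 43 -> lo=[15, 35] (size 2, max 35) hi=[39, 43] (size 2, min 39) -> median=37
Step 5: insert 41 -> lo=[15, 35, 39] (size 3, max 39) hi=[41, 43] (size 2, min 41) -> median=39
Step 6: insert 23 -> lo=[15, 23, 35] (size 3, max 35) hi=[39, 41, 43] (size 3, min 39) -> median=37

Answer: 37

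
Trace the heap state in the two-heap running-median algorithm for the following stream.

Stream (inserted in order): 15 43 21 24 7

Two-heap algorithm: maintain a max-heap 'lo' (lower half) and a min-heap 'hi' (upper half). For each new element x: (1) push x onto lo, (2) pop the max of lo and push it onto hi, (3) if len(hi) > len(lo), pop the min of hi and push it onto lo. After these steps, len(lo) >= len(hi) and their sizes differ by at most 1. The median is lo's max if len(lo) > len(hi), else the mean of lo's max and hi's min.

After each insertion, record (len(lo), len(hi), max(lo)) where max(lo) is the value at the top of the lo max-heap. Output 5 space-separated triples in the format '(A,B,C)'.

Step 1: insert 15 -> lo=[15] hi=[] -> (len(lo)=1, len(hi)=0, max(lo)=15)
Step 2: insert 43 -> lo=[15] hi=[43] -> (len(lo)=1, len(hi)=1, max(lo)=15)
Step 3: insert 21 -> lo=[15, 21] hi=[43] -> (len(lo)=2, len(hi)=1, max(lo)=21)
Step 4: insert 24 -> lo=[15, 21] hi=[24, 43] -> (len(lo)=2, len(hi)=2, max(lo)=21)
Step 5: insert 7 -> lo=[7, 15, 21] hi=[24, 43] -> (len(lo)=3, len(hi)=2, max(lo)=21)

Answer: (1,0,15) (1,1,15) (2,1,21) (2,2,21) (3,2,21)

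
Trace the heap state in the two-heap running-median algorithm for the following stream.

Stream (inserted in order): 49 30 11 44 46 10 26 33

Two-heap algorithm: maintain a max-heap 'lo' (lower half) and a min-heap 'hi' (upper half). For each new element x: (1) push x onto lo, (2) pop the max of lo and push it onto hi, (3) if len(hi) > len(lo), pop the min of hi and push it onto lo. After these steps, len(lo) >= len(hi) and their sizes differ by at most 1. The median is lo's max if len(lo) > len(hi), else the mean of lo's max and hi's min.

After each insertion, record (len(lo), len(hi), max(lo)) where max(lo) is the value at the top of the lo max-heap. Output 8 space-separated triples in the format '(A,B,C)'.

Answer: (1,0,49) (1,1,30) (2,1,30) (2,2,30) (3,2,44) (3,3,30) (4,3,30) (4,4,30)

Derivation:
Step 1: insert 49 -> lo=[49] hi=[] -> (len(lo)=1, len(hi)=0, max(lo)=49)
Step 2: insert 30 -> lo=[30] hi=[49] -> (len(lo)=1, len(hi)=1, max(lo)=30)
Step 3: insert 11 -> lo=[11, 30] hi=[49] -> (len(lo)=2, len(hi)=1, max(lo)=30)
Step 4: insert 44 -> lo=[11, 30] hi=[44, 49] -> (len(lo)=2, len(hi)=2, max(lo)=30)
Step 5: insert 46 -> lo=[11, 30, 44] hi=[46, 49] -> (len(lo)=3, len(hi)=2, max(lo)=44)
Step 6: insert 10 -> lo=[10, 11, 30] hi=[44, 46, 49] -> (len(lo)=3, len(hi)=3, max(lo)=30)
Step 7: insert 26 -> lo=[10, 11, 26, 30] hi=[44, 46, 49] -> (len(lo)=4, len(hi)=3, max(lo)=30)
Step 8: insert 33 -> lo=[10, 11, 26, 30] hi=[33, 44, 46, 49] -> (len(lo)=4, len(hi)=4, max(lo)=30)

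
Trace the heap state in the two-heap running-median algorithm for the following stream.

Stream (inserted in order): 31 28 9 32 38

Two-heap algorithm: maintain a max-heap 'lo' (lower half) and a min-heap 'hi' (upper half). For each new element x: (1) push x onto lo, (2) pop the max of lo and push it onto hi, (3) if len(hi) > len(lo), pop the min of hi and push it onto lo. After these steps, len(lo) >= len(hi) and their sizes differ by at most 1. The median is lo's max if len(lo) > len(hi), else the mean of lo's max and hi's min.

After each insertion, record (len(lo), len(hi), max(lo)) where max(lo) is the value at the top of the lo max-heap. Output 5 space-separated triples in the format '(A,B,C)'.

Answer: (1,0,31) (1,1,28) (2,1,28) (2,2,28) (3,2,31)

Derivation:
Step 1: insert 31 -> lo=[31] hi=[] -> (len(lo)=1, len(hi)=0, max(lo)=31)
Step 2: insert 28 -> lo=[28] hi=[31] -> (len(lo)=1, len(hi)=1, max(lo)=28)
Step 3: insert 9 -> lo=[9, 28] hi=[31] -> (len(lo)=2, len(hi)=1, max(lo)=28)
Step 4: insert 32 -> lo=[9, 28] hi=[31, 32] -> (len(lo)=2, len(hi)=2, max(lo)=28)
Step 5: insert 38 -> lo=[9, 28, 31] hi=[32, 38] -> (len(lo)=3, len(hi)=2, max(lo)=31)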